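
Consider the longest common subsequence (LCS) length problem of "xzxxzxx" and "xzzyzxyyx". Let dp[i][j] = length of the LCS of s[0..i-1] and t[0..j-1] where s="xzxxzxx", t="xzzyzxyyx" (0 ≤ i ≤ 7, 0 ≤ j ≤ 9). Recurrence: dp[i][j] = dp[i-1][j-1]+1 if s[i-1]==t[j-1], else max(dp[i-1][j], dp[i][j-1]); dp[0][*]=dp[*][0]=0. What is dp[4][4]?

2

   ''  x  z  z  y  z  x  y  y  x
''  0  0  0  0  0  0  0  0  0  0
 x  0  1  1  1  1  1  1  1  1  1
 z  0  1  2  2  2  2  2  2  2  2
 x  0  1  2  2  2  2  3  3  3  3
 x  0  1  2  2  2  2  3  3  3  4
 z  0  1  2  3  3  3  3  3  3  4
 x  0  1  2  3  3  3  4  4  4  4
 x  0  1  2  3  3  3  4  4  4  5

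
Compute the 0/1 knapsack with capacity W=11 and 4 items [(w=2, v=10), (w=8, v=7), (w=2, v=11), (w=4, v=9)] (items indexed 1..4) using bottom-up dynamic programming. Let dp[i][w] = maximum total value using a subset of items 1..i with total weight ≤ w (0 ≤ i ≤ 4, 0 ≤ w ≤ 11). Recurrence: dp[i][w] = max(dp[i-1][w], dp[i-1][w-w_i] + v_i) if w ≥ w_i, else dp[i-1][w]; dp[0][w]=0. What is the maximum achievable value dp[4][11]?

i\w   0   1   2   3   4   5   6   7   8   9  10  11
  0   0   0   0   0   0   0   0   0   0   0   0   0
  1   0   0  10  10  10  10  10  10  10  10  10  10
  2   0   0  10  10  10  10  10  10  10  10  17  17
  3   0   0  11  11  21  21  21  21  21  21  21  21
  4   0   0  11  11  21  21  21  21  30  30  30  30

30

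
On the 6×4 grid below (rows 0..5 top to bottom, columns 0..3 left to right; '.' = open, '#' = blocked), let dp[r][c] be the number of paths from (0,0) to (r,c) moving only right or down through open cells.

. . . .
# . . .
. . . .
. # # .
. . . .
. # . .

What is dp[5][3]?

6

r\c   0   1   2   3
  0   1   1   1   1
  1   0   1   2   3
  2   0   1   3   6
  3   0   0   0   6
  4   0   0   0   6
  5   0   0   0   6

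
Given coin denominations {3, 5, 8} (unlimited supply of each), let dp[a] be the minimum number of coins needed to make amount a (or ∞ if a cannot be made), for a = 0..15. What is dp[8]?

 a  0  1  2  3  4  5  6  7  8  9 10 11 12 13 14 15
dp  0  -  -  1  -  1  2  -  1  3  2  2  4  2  3  3
(- denotes ∞ / unreachable)

1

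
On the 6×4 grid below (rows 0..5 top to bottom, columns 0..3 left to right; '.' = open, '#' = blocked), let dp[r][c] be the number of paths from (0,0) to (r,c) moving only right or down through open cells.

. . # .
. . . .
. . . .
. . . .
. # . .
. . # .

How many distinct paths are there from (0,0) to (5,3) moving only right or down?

r\c   0   1   2   3
  0   1   1   0   0
  1   1   2   2   2
  2   1   3   5   7
  3   1   4   9  16
  4   1   0   9  25
  5   1   1   0  25

25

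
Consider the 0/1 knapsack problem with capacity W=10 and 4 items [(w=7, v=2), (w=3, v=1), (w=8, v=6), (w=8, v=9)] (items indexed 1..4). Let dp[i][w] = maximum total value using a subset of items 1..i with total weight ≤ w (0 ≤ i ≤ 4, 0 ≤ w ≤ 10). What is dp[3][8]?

6

i\w   0   1   2   3   4   5   6   7   8   9  10
  0   0   0   0   0   0   0   0   0   0   0   0
  1   0   0   0   0   0   0   0   2   2   2   2
  2   0   0   0   1   1   1   1   2   2   2   3
  3   0   0   0   1   1   1   1   2   6   6   6
  4   0   0   0   1   1   1   1   2   9   9   9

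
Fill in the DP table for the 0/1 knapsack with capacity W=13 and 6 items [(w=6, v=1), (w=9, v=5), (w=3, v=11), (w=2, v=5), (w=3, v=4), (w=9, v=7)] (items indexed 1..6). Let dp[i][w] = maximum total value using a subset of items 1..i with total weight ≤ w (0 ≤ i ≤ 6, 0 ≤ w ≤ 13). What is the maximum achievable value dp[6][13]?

20

i\w   0   1   2   3   4   5   6   7   8   9  10  11  12  13
  0   0   0   0   0   0   0   0   0   0   0   0   0   0   0
  1   0   0   0   0   0   0   1   1   1   1   1   1   1   1
  2   0   0   0   0   0   0   1   1   1   5   5   5   5   5
  3   0   0   0  11  11  11  11  11  11  12  12  12  16  16
  4   0   0   5  11  11  16  16  16  16  16  16  17  17  17
  5   0   0   5  11  11  16  16  16  20  20  20  20  20  20
  6   0   0   5  11  11  16  16  16  20  20  20  20  20  20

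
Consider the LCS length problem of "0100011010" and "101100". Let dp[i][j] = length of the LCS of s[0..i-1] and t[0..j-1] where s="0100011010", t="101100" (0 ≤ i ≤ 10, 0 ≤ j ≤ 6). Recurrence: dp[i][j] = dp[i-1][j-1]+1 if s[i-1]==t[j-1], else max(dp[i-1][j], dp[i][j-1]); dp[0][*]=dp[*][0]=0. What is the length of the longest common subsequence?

   ''  1  0  1  1  0  0
''  0  0  0  0  0  0  0
 0  0  0  1  1  1  1  1
 1  0  1  1  2  2  2  2
 0  0  1  2  2  2  3  3
 0  0  1  2  2  2  3  4
 0  0  1  2  2  2  3  4
 1  0  1  2  3  3  3  4
 1  0  1  2  3  4  4  4
 0  0  1  2  3  4  5  5
 1  0  1  2  3  4  5  5
 0  0  1  2  3  4  5  6

6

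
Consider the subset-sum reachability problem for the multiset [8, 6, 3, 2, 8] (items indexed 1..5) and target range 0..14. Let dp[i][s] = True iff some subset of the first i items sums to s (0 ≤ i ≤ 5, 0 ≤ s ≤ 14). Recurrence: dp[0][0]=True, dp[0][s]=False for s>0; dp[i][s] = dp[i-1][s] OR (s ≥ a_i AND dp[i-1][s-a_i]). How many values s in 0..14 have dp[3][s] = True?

i\s   0   1   2   3   4   5   6   7   8   9  10  11  12  13  14
  0   T   F   F   F   F   F   F   F   F   F   F   F   F   F   F
  1   T   F   F   F   F   F   F   F   T   F   F   F   F   F   F
  2   T   F   F   F   F   F   T   F   T   F   F   F   F   F   T
  3   T   F   F   T   F   F   T   F   T   T   F   T   F   F   T
  4   T   F   T   T   F   T   T   F   T   T   T   T   F   T   T
  5   T   F   T   T   F   T   T   F   T   T   T   T   F   T   T

7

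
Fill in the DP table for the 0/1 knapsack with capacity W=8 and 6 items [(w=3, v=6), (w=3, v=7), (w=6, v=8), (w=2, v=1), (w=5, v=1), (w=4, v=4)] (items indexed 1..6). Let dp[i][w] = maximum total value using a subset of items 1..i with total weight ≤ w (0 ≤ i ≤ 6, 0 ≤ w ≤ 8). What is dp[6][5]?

i\w   0   1   2   3   4   5   6   7   8
  0   0   0   0   0   0   0   0   0   0
  1   0   0   0   6   6   6   6   6   6
  2   0   0   0   7   7   7  13  13  13
  3   0   0   0   7   7   7  13  13  13
  4   0   0   1   7   7   8  13  13  14
  5   0   0   1   7   7   8  13  13  14
  6   0   0   1   7   7   8  13  13  14

8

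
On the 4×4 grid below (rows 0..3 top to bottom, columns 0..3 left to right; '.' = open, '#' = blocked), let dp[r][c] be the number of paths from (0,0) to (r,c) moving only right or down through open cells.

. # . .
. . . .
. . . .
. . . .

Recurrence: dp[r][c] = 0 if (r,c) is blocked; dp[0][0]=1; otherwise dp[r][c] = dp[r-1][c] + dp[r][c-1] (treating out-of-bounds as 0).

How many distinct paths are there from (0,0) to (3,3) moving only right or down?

10

r\c   0   1   2   3
  0   1   0   0   0
  1   1   1   1   1
  2   1   2   3   4
  3   1   3   6  10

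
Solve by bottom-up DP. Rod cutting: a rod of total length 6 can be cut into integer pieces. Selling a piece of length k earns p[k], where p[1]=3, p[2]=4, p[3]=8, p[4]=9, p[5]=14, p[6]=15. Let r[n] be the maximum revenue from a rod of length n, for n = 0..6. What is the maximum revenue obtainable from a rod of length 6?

18

   n    0    1    2    3    4    5    6
r[n]    0    3    6    9   12   15   18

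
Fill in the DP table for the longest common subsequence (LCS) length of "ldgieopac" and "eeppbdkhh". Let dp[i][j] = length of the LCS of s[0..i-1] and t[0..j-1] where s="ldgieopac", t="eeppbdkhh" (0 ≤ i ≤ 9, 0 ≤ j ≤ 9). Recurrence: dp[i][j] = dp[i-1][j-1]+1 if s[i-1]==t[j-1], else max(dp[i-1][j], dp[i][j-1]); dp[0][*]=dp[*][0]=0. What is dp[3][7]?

1

   ''  e  e  p  p  b  d  k  h  h
''  0  0  0  0  0  0  0  0  0  0
 l  0  0  0  0  0  0  0  0  0  0
 d  0  0  0  0  0  0  1  1  1  1
 g  0  0  0  0  0  0  1  1  1  1
 i  0  0  0  0  0  0  1  1  1  1
 e  0  1  1  1  1  1  1  1  1  1
 o  0  1  1  1  1  1  1  1  1  1
 p  0  1  1  2  2  2  2  2  2  2
 a  0  1  1  2  2  2  2  2  2  2
 c  0  1  1  2  2  2  2  2  2  2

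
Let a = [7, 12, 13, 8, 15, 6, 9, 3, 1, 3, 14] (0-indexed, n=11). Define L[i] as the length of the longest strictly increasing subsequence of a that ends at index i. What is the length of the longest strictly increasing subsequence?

4

   i    0    1    2    3    4    5    6    7    8    9   10
a[i]    7   12   13    8   15    6    9    3    1    3   14
L[i]    1    2    3    2    4    1    3    1    1    2    4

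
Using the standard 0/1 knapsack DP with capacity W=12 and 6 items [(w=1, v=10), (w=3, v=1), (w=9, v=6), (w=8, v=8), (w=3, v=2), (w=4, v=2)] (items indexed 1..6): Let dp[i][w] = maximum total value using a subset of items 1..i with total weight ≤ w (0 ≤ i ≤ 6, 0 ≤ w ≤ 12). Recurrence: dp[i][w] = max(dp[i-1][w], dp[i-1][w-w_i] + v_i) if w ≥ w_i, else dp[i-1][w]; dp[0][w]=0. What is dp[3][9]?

11

i\w   0   1   2   3   4   5   6   7   8   9  10  11  12
  0   0   0   0   0   0   0   0   0   0   0   0   0   0
  1   0  10  10  10  10  10  10  10  10  10  10  10  10
  2   0  10  10  10  11  11  11  11  11  11  11  11  11
  3   0  10  10  10  11  11  11  11  11  11  16  16  16
  4   0  10  10  10  11  11  11  11  11  18  18  18  19
  5   0  10  10  10  12  12  12  13  13  18  18  18  20
  6   0  10  10  10  12  12  12  13  14  18  18  18  20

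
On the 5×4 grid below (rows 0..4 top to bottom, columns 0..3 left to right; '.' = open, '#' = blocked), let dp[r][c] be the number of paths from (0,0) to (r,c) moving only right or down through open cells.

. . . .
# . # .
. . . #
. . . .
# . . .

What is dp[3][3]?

2

r\c   0   1   2   3
  0   1   1   1   1
  1   0   1   0   1
  2   0   1   1   0
  3   0   1   2   2
  4   0   1   3   5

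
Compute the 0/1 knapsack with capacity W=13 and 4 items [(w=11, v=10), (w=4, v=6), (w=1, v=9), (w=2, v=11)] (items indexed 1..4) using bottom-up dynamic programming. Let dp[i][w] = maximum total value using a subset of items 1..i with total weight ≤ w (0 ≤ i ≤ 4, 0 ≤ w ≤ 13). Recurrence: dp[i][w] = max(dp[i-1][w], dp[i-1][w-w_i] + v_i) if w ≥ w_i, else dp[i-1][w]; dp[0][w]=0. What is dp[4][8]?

26

i\w   0   1   2   3   4   5   6   7   8   9  10  11  12  13
  0   0   0   0   0   0   0   0   0   0   0   0   0   0   0
  1   0   0   0   0   0   0   0   0   0   0   0  10  10  10
  2   0   0   0   0   6   6   6   6   6   6   6  10  10  10
  3   0   9   9   9   9  15  15  15  15  15  15  15  19  19
  4   0   9  11  20  20  20  20  26  26  26  26  26  26  26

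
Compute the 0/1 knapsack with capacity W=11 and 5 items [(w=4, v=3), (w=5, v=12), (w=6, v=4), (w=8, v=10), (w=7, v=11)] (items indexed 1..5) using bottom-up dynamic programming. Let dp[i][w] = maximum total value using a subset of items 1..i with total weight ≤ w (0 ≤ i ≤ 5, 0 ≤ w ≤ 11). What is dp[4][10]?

i\w   0   1   2   3   4   5   6   7   8   9  10  11
  0   0   0   0   0   0   0   0   0   0   0   0   0
  1   0   0   0   0   3   3   3   3   3   3   3   3
  2   0   0   0   0   3  12  12  12  12  15  15  15
  3   0   0   0   0   3  12  12  12  12  15  15  16
  4   0   0   0   0   3  12  12  12  12  15  15  16
  5   0   0   0   0   3  12  12  12  12  15  15  16

15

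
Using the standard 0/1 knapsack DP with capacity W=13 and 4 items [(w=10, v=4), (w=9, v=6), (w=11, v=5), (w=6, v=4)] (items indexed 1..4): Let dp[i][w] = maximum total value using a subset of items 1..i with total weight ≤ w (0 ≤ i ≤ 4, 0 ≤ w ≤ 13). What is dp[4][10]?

6

i\w   0   1   2   3   4   5   6   7   8   9  10  11  12  13
  0   0   0   0   0   0   0   0   0   0   0   0   0   0   0
  1   0   0   0   0   0   0   0   0   0   0   4   4   4   4
  2   0   0   0   0   0   0   0   0   0   6   6   6   6   6
  3   0   0   0   0   0   0   0   0   0   6   6   6   6   6
  4   0   0   0   0   0   0   4   4   4   6   6   6   6   6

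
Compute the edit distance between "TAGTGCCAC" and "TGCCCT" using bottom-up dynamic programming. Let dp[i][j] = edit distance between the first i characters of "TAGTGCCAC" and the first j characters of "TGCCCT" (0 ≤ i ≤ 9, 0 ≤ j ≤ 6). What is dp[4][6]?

   ''  T  G  C  C  C  T
''  0  1  2  3  4  5  6
 T  1  0  1  2  3  4  5
 A  2  1  1  2  3  4  5
 G  3  2  1  2  3  4  5
 T  4  3  2  2  3  4  4
 G  5  4  3  3  3  4  5
 C  6  5  4  3  3  3  4
 C  7  6  5  4  3  3  4
 A  8  7  6  5  4  4  4
 C  9  8  7  6  5  4  5

4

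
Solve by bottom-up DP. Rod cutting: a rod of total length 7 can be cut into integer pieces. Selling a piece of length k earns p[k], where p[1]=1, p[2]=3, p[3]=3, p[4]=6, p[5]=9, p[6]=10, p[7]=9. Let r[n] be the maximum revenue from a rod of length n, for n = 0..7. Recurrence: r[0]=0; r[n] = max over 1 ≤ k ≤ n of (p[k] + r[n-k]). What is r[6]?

   n    0    1    2    3    4    5    6    7
r[n]    0    1    3    4    6    9   10   12

10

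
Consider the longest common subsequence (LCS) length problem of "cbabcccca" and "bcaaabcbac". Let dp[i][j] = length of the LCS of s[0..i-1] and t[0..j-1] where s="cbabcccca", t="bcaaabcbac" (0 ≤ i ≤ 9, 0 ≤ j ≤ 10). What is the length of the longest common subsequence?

5

   ''  b  c  a  a  a  b  c  b  a  c
''  0  0  0  0  0  0  0  0  0  0  0
 c  0  0  1  1  1  1  1  1  1  1  1
 b  0  1  1  1  1  1  2  2  2  2  2
 a  0  1  1  2  2  2  2  2  2  3  3
 b  0  1  1  2  2  2  3  3  3  3  3
 c  0  1  2  2  2  2  3  4  4  4  4
 c  0  1  2  2  2  2  3  4  4  4  5
 c  0  1  2  2  2  2  3  4  4  4  5
 c  0  1  2  2  2  2  3  4  4  4  5
 a  0  1  2  3  3  3  3  4  4  5  5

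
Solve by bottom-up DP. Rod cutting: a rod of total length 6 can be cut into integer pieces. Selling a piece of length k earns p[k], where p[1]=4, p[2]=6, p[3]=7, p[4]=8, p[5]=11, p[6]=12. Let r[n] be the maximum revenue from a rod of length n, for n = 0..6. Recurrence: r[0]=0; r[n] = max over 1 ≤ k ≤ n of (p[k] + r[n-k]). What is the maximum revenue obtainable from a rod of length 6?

   n    0    1    2    3    4    5    6
r[n]    0    4    8   12   16   20   24

24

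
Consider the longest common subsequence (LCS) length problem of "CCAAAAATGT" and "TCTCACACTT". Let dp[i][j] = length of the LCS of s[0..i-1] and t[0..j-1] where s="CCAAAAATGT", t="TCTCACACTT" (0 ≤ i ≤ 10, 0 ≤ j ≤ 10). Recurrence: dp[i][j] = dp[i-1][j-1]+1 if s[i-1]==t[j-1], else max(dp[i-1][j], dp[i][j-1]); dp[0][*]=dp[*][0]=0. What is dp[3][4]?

2

   ''  T  C  T  C  A  C  A  C  T  T
''  0  0  0  0  0  0  0  0  0  0  0
 C  0  0  1  1  1  1  1  1  1  1  1
 C  0  0  1  1  2  2  2  2  2  2  2
 A  0  0  1  1  2  3  3  3  3  3  3
 A  0  0  1  1  2  3  3  4  4  4  4
 A  0  0  1  1  2  3  3  4  4  4  4
 A  0  0  1  1  2  3  3  4  4  4  4
 A  0  0  1  1  2  3  3  4  4  4  4
 T  0  1  1  2  2  3  3  4  4  5  5
 G  0  1  1  2  2  3  3  4  4  5  5
 T  0  1  1  2  2  3  3  4  4  5  6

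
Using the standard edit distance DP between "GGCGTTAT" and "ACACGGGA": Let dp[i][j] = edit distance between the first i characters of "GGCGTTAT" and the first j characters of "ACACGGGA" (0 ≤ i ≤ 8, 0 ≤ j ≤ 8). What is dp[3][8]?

6

   ''  A  C  A  C  G  G  G  A
''  0  1  2  3  4  5  6  7  8
 G  1  1  2  3  4  4  5  6  7
 G  2  2  2  3  4  4  4  5  6
 C  3  3  2  3  3  4  5  5  6
 G  4  4  3  3  4  3  4  5  6
 T  5  5  4  4  4  4  4  5  6
 T  6  6  5  5  5  5  5  5  6
 A  7  6  6  5  6  6  6  6  5
 T  8  7  7  6  6  7  7  7  6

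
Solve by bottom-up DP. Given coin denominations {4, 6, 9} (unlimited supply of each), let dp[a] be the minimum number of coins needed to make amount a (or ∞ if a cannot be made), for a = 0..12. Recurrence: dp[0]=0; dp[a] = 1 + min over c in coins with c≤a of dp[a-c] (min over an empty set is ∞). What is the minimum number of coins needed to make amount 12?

 a  0  1  2  3  4  5  6  7  8  9 10 11 12
dp  0  -  -  -  1  -  1  -  2  1  2  -  2
(- denotes ∞ / unreachable)

2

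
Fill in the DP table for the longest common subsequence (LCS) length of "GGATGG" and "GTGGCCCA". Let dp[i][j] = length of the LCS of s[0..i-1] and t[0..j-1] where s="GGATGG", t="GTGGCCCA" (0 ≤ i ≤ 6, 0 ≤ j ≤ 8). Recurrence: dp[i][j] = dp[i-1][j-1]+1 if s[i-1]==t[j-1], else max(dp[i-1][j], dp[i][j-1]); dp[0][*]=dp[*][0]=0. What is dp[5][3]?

   ''  G  T  G  G  C  C  C  A
''  0  0  0  0  0  0  0  0  0
 G  0  1  1  1  1  1  1  1  1
 G  0  1  1  2  2  2  2  2  2
 A  0  1  1  2  2  2  2  2  3
 T  0  1  2  2  2  2  2  2  3
 G  0  1  2  3  3  3  3  3  3
 G  0  1  2  3  4  4  4  4  4

3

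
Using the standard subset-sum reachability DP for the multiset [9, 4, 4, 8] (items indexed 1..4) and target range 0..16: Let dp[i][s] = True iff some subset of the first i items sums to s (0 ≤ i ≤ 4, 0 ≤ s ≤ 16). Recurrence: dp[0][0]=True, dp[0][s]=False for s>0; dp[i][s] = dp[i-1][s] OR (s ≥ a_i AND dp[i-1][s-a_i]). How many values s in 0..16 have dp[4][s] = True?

i\s   0   1   2   3   4   5   6   7   8   9  10  11  12  13  14  15  16
  0   T   F   F   F   F   F   F   F   F   F   F   F   F   F   F   F   F
  1   T   F   F   F   F   F   F   F   F   T   F   F   F   F   F   F   F
  2   T   F   F   F   T   F   F   F   F   T   F   F   F   T   F   F   F
  3   T   F   F   F   T   F   F   F   T   T   F   F   F   T   F   F   F
  4   T   F   F   F   T   F   F   F   T   T   F   F   T   T   F   F   T

7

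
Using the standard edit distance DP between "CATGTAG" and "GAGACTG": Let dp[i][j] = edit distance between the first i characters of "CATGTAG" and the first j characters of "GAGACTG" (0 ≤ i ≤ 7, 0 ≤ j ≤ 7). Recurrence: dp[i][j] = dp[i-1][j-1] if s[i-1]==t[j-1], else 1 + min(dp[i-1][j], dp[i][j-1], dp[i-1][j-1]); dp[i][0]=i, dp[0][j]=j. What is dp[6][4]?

   ''  G  A  G  A  C  T  G
''  0  1  2  3  4  5  6  7
 C  1  1  2  3  4  4  5  6
 A  2  2  1  2  3  4  5  6
 T  3  3  2  2  3  4  4  5
 G  4  3  3  2  3  4  5  4
 T  5  4  4  3  3  4  4  5
 A  6  5  4  4  3  4  5  5
 G  7  6  5  4  4  4  5  5

3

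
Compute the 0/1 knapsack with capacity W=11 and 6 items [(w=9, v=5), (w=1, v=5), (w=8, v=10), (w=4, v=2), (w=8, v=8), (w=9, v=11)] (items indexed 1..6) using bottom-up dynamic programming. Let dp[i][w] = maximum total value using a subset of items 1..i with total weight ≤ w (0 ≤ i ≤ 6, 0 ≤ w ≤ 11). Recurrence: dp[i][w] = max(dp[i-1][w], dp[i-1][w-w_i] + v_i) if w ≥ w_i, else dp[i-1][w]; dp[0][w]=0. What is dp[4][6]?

i\w   0   1   2   3   4   5   6   7   8   9  10  11
  0   0   0   0   0   0   0   0   0   0   0   0   0
  1   0   0   0   0   0   0   0   0   0   5   5   5
  2   0   5   5   5   5   5   5   5   5   5  10  10
  3   0   5   5   5   5   5   5   5  10  15  15  15
  4   0   5   5   5   5   7   7   7  10  15  15  15
  5   0   5   5   5   5   7   7   7  10  15  15  15
  6   0   5   5   5   5   7   7   7  10  15  16  16

7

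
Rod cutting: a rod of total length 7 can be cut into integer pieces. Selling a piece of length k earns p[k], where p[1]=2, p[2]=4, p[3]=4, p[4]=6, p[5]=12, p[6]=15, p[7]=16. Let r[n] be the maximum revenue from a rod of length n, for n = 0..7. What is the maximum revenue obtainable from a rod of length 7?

   n    0    1    2    3    4    5    6    7
r[n]    0    2    4    6    8   12   15   17

17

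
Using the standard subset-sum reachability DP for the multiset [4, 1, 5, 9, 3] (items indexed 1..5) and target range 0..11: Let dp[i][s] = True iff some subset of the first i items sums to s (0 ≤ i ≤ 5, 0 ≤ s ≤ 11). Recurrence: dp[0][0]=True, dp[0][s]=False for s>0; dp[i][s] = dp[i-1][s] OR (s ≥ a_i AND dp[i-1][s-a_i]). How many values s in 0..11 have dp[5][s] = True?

i\s   0   1   2   3   4   5   6   7   8   9  10  11
  0   T   F   F   F   F   F   F   F   F   F   F   F
  1   T   F   F   F   T   F   F   F   F   F   F   F
  2   T   T   F   F   T   T   F   F   F   F   F   F
  3   T   T   F   F   T   T   T   F   F   T   T   F
  4   T   T   F   F   T   T   T   F   F   T   T   F
  5   T   T   F   T   T   T   T   T   T   T   T   F

10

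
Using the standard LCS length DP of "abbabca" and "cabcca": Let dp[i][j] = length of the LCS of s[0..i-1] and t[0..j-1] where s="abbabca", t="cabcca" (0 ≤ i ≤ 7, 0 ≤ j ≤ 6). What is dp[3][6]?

2

   ''  c  a  b  c  c  a
''  0  0  0  0  0  0  0
 a  0  0  1  1  1  1  1
 b  0  0  1  2  2  2  2
 b  0  0  1  2  2  2  2
 a  0  0  1  2  2  2  3
 b  0  0  1  2  2  2  3
 c  0  1  1  2  3  3  3
 a  0  1  2  2  3  3  4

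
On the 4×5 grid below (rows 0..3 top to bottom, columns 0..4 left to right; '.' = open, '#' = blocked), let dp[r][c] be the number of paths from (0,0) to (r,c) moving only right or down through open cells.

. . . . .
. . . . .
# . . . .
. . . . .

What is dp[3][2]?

7

r\c   0   1   2   3   4
  0   1   1   1   1   1
  1   1   2   3   4   5
  2   0   2   5   9  14
  3   0   2   7  16  30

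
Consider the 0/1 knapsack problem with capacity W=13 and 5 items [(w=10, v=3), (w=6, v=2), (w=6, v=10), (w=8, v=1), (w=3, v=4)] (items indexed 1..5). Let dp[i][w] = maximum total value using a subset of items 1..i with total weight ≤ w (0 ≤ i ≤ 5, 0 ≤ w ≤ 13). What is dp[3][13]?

i\w   0   1   2   3   4   5   6   7   8   9  10  11  12  13
  0   0   0   0   0   0   0   0   0   0   0   0   0   0   0
  1   0   0   0   0   0   0   0   0   0   0   3   3   3   3
  2   0   0   0   0   0   0   2   2   2   2   3   3   3   3
  3   0   0   0   0   0   0  10  10  10  10  10  10  12  12
  4   0   0   0   0   0   0  10  10  10  10  10  10  12  12
  5   0   0   0   4   4   4  10  10  10  14  14  14  14  14

12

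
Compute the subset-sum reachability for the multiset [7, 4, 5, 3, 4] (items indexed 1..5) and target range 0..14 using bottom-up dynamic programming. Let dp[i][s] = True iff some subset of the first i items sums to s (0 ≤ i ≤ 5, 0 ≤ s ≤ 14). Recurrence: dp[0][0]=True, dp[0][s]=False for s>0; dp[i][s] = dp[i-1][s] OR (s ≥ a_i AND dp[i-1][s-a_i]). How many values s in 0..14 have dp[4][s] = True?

11

i\s   0   1   2   3   4   5   6   7   8   9  10  11  12  13  14
  0   T   F   F   F   F   F   F   F   F   F   F   F   F   F   F
  1   T   F   F   F   F   F   F   T   F   F   F   F   F   F   F
  2   T   F   F   F   T   F   F   T   F   F   F   T   F   F   F
  3   T   F   F   F   T   T   F   T   F   T   F   T   T   F   F
  4   T   F   F   T   T   T   F   T   T   T   T   T   T   F   T
  5   T   F   F   T   T   T   F   T   T   T   T   T   T   T   T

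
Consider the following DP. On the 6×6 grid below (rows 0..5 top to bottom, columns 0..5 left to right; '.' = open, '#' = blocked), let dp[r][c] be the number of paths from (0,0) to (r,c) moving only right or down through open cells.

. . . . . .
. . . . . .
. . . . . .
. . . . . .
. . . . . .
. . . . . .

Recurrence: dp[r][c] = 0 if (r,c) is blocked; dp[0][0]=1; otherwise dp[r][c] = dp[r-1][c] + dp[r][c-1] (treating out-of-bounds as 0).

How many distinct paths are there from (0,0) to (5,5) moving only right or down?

r\c   0   1   2   3   4   5
  0   1   1   1   1   1   1
  1   1   2   3   4   5   6
  2   1   3   6  10  15  21
  3   1   4  10  20  35  56
  4   1   5  15  35  70 126
  5   1   6  21  56 126 252

252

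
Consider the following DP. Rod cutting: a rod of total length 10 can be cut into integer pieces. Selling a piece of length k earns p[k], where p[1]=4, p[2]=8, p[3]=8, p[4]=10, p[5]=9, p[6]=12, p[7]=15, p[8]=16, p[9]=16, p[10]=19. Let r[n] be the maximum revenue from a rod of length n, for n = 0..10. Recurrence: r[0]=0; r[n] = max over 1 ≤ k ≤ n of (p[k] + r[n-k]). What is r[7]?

   n    0    1    2    3    4    5    6    7    8    9   10
r[n]    0    4    8   12   16   20   24   28   32   36   40

28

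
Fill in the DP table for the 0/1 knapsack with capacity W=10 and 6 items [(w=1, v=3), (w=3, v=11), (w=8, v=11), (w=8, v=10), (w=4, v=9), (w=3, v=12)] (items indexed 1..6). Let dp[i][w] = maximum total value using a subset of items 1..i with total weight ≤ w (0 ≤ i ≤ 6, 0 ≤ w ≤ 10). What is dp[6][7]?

i\w   0   1   2   3   4   5   6   7   8   9  10
  0   0   0   0   0   0   0   0   0   0   0   0
  1   0   3   3   3   3   3   3   3   3   3   3
  2   0   3   3  11  14  14  14  14  14  14  14
  3   0   3   3  11  14  14  14  14  14  14  14
  4   0   3   3  11  14  14  14  14  14  14  14
  5   0   3   3  11  14  14  14  20  23  23  23
  6   0   3   3  12  15  15  23  26  26  26  32

26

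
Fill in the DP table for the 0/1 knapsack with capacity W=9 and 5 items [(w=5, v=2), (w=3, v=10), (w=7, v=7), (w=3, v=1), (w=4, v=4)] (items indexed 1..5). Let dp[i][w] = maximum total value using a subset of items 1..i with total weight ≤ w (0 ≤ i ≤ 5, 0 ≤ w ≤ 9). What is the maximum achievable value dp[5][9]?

14

i\w   0   1   2   3   4   5   6   7   8   9
  0   0   0   0   0   0   0   0   0   0   0
  1   0   0   0   0   0   2   2   2   2   2
  2   0   0   0  10  10  10  10  10  12  12
  3   0   0   0  10  10  10  10  10  12  12
  4   0   0   0  10  10  10  11  11  12  12
  5   0   0   0  10  10  10  11  14  14  14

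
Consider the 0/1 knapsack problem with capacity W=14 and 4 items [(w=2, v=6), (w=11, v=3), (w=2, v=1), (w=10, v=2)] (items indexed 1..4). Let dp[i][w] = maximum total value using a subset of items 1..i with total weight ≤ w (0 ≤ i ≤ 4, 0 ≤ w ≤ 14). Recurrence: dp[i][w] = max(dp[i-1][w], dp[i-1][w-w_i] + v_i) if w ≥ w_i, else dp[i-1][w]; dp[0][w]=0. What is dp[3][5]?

i\w   0   1   2   3   4   5   6   7   8   9  10  11  12  13  14
  0   0   0   0   0   0   0   0   0   0   0   0   0   0   0   0
  1   0   0   6   6   6   6   6   6   6   6   6   6   6   6   6
  2   0   0   6   6   6   6   6   6   6   6   6   6   6   9   9
  3   0   0   6   6   7   7   7   7   7   7   7   7   7   9   9
  4   0   0   6   6   7   7   7   7   7   7   7   7   8   9   9

7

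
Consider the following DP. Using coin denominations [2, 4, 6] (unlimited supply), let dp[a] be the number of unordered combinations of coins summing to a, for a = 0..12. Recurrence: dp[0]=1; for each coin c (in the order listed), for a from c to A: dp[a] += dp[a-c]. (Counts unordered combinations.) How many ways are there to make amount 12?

7

after  coin     0     1     2     3     4     5     6     7     8     9    10    11    12
          2     1     0     1     0     1     0     1     0     1     0     1     0     1
          4     1     0     1     0     2     0     2     0     3     0     3     0     4
          6     1     0     1     0     2     0     3     0     4     0     5     0     7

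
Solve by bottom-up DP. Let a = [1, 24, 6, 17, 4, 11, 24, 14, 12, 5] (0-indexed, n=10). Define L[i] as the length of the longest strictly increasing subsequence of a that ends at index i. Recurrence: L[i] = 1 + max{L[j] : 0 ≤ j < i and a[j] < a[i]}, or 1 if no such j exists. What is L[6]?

   i    0    1    2    3    4    5    6    7    8    9
a[i]    1   24    6   17    4   11   24   14   12    5
L[i]    1    2    2    3    2    3    4    4    4    3

4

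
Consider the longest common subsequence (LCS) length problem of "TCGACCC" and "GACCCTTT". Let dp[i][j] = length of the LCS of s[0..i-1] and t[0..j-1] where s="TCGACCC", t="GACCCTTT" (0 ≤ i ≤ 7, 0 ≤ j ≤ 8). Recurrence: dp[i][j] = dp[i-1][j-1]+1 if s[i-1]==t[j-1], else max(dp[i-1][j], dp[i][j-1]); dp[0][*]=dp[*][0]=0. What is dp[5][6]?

   ''  G  A  C  C  C  T  T  T
''  0  0  0  0  0  0  0  0  0
 T  0  0  0  0  0  0  1  1  1
 C  0  0  0  1  1  1  1  1  1
 G  0  1  1  1  1  1  1  1  1
 A  0  1  2  2  2  2  2  2  2
 C  0  1  2  3  3  3  3  3  3
 C  0  1  2  3  4  4  4  4  4
 C  0  1  2  3  4  5  5  5  5

3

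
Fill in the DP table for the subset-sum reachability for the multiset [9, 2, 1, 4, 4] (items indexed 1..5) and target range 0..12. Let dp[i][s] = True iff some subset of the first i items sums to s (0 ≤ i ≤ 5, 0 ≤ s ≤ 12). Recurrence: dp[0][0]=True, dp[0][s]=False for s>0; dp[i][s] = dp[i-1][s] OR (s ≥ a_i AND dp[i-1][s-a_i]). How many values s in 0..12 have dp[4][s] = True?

i\s   0   1   2   3   4   5   6   7   8   9  10  11  12
  0   T   F   F   F   F   F   F   F   F   F   F   F   F
  1   T   F   F   F   F   F   F   F   F   T   F   F   F
  2   T   F   T   F   F   F   F   F   F   T   F   T   F
  3   T   T   T   T   F   F   F   F   F   T   T   T   T
  4   T   T   T   T   T   T   T   T   F   T   T   T   T
  5   T   T   T   T   T   T   T   T   T   T   T   T   T

12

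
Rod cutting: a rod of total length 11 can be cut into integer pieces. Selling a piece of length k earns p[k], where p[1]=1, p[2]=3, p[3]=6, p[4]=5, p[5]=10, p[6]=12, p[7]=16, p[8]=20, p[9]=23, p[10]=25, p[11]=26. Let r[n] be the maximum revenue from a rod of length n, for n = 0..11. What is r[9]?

23

   n    0    1    2    3    4    5    6    7    8    9   10   11
r[n]    0    1    3    6    7   10   12   16   20   23   25   26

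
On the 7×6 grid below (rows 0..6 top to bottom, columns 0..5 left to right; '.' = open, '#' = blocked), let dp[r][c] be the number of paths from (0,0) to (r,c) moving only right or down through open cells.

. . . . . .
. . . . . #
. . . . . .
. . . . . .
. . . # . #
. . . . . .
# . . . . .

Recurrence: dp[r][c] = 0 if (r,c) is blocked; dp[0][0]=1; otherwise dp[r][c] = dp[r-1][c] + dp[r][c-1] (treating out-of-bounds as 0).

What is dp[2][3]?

r\c   0   1   2   3   4   5
  0   1   1   1   1   1   1
  1   1   2   3   4   5   0
  2   1   3   6  10  15  15
  3   1   4  10  20  35  50
  4   1   5  15   0  35   0
  5   1   6  21  21  56  56
  6   0   6  27  48 104 160

10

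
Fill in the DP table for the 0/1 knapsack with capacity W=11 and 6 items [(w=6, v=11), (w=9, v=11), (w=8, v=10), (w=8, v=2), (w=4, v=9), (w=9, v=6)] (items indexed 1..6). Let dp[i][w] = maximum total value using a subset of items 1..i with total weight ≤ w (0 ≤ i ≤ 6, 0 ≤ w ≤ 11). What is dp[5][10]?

i\w   0   1   2   3   4   5   6   7   8   9  10  11
  0   0   0   0   0   0   0   0   0   0   0   0   0
  1   0   0   0   0   0   0  11  11  11  11  11  11
  2   0   0   0   0   0   0  11  11  11  11  11  11
  3   0   0   0   0   0   0  11  11  11  11  11  11
  4   0   0   0   0   0   0  11  11  11  11  11  11
  5   0   0   0   0   9   9  11  11  11  11  20  20
  6   0   0   0   0   9   9  11  11  11  11  20  20

20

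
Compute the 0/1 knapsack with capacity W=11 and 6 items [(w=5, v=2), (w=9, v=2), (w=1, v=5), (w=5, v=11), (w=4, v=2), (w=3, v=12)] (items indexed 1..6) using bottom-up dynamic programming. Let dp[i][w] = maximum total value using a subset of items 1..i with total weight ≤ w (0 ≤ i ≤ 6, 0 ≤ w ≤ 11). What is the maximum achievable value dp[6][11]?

i\w   0   1   2   3   4   5   6   7   8   9  10  11
  0   0   0   0   0   0   0   0   0   0   0   0   0
  1   0   0   0   0   0   2   2   2   2   2   2   2
  2   0   0   0   0   0   2   2   2   2   2   2   2
  3   0   5   5   5   5   5   7   7   7   7   7   7
  4   0   5   5   5   5  11  16  16  16  16  16  18
  5   0   5   5   5   5  11  16  16  16  16  18  18
  6   0   5   5  12  17  17  17  17  23  28  28  28

28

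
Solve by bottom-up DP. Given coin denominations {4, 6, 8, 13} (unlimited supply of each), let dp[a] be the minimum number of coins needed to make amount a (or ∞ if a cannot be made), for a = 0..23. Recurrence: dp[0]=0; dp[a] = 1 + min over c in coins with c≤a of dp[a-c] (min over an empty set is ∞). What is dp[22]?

 a  0  1  2  3  4  5  6  7  8  9 10 11 12 13 14 15 16 17 18 19 20 21 22 23
dp  0  -  -  -  1  -  1  -  1  -  2  -  2  1  2  -  2  2  3  2  3  2  3  3
(- denotes ∞ / unreachable)

3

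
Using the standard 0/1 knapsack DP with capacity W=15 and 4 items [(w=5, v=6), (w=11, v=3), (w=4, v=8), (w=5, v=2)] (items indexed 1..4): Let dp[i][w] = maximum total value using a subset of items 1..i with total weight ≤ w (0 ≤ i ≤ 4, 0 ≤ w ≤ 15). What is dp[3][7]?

8

i\w   0   1   2   3   4   5   6   7   8   9  10  11  12  13  14  15
  0   0   0   0   0   0   0   0   0   0   0   0   0   0   0   0   0
  1   0   0   0   0   0   6   6   6   6   6   6   6   6   6   6   6
  2   0   0   0   0   0   6   6   6   6   6   6   6   6   6   6   6
  3   0   0   0   0   8   8   8   8   8  14  14  14  14  14  14  14
  4   0   0   0   0   8   8   8   8   8  14  14  14  14  14  16  16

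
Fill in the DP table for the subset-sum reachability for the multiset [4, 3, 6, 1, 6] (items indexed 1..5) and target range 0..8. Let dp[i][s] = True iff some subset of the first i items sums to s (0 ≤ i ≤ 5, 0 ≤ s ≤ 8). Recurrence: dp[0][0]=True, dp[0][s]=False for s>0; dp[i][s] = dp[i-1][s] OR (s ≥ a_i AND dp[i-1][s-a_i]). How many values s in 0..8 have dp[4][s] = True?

i\s   0   1   2   3   4   5   6   7   8
  0   T   F   F   F   F   F   F   F   F
  1   T   F   F   F   T   F   F   F   F
  2   T   F   F   T   T   F   F   T   F
  3   T   F   F   T   T   F   T   T   F
  4   T   T   F   T   T   T   T   T   T
  5   T   T   F   T   T   T   T   T   T

8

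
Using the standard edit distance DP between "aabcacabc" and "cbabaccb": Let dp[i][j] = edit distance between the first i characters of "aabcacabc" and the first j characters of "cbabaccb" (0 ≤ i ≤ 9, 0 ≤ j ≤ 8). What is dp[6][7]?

4

   ''  c  b  a  b  a  c  c  b
''  0  1  2  3  4  5  6  7  8
 a  1  1  2  2  3  4  5  6  7
 a  2  2  2  2  3  3  4  5  6
 b  3  3  2  3  2  3  4  5  5
 c  4  3  3  3  3  3  3  4  5
 a  5  4  4  3  4  3  4  4  5
 c  6  5  5  4  4  4  3  4  5
 a  7  6  6  5  5  4  4  4  5
 b  8  7  6  6  5  5  5  5  4
 c  9  8  7  7  6  6  5  5  5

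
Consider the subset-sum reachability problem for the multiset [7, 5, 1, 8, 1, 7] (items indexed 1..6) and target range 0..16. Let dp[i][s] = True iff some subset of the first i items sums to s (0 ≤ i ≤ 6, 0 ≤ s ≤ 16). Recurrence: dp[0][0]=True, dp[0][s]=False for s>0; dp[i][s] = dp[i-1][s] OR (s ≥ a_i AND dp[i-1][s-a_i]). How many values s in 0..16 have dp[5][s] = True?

14

i\s   0   1   2   3   4   5   6   7   8   9  10  11  12  13  14  15  16
  0   T   F   F   F   F   F   F   F   F   F   F   F   F   F   F   F   F
  1   T   F   F   F   F   F   F   T   F   F   F   F   F   F   F   F   F
  2   T   F   F   F   F   T   F   T   F   F   F   F   T   F   F   F   F
  3   T   T   F   F   F   T   T   T   T   F   F   F   T   T   F   F   F
  4   T   T   F   F   F   T   T   T   T   T   F   F   T   T   T   T   T
  5   T   T   T   F   F   T   T   T   T   T   T   F   T   T   T   T   T
  6   T   T   T   F   F   T   T   T   T   T   T   F   T   T   T   T   T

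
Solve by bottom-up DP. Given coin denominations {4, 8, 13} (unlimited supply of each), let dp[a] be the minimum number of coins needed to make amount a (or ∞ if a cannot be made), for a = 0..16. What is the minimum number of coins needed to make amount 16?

2

 a  0  1  2  3  4  5  6  7  8  9 10 11 12 13 14 15 16
dp  0  -  -  -  1  -  -  -  1  -  -  -  2  1  -  -  2
(- denotes ∞ / unreachable)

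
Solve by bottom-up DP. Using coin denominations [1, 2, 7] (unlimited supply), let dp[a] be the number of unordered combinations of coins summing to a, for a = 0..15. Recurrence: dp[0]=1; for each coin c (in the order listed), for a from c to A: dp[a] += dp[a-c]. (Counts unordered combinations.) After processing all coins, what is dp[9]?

7

after  coin     0     1     2     3     4     5     6     7     8     9    10    11    12    13    14    15
          1     1     1     1     1     1     1     1     1     1     1     1     1     1     1     1     1
          2     1     1     2     2     3     3     4     4     5     5     6     6     7     7     8     8
          7     1     1     2     2     3     3     4     5     6     7     8     9    10    11    13    14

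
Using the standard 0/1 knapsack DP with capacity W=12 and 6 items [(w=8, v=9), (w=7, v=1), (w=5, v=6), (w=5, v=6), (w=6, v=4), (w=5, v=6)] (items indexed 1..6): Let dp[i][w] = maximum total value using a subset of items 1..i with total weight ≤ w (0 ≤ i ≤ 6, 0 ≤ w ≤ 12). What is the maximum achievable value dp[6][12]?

i\w   0   1   2   3   4   5   6   7   8   9  10  11  12
  0   0   0   0   0   0   0   0   0   0   0   0   0   0
  1   0   0   0   0   0   0   0   0   9   9   9   9   9
  2   0   0   0   0   0   0   0   1   9   9   9   9   9
  3   0   0   0   0   0   6   6   6   9   9   9   9   9
  4   0   0   0   0   0   6   6   6   9   9  12  12  12
  5   0   0   0   0   0   6   6   6   9   9  12  12  12
  6   0   0   0   0   0   6   6   6   9   9  12  12  12

12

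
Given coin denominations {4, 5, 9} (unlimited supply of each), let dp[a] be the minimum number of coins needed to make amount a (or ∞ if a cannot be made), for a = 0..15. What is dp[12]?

3

 a  0  1  2  3  4  5  6  7  8  9 10 11 12 13 14 15
dp  0  -  -  -  1  1  -  -  2  1  2  -  3  2  2  3
(- denotes ∞ / unreachable)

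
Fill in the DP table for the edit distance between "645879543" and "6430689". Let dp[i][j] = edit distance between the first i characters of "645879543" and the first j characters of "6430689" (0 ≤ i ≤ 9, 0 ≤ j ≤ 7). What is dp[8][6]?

6

   ''  6  4  3  0  6  8  9
''  0  1  2  3  4  5  6  7
 6  1  0  1  2  3  4  5  6
 4  2  1  0  1  2  3  4  5
 5  3  2  1  1  2  3  4  5
 8  4  3  2  2  2  3  3  4
 7  5  4  3  3  3  3  4  4
 9  6  5  4  4  4  4  4  4
 5  7  6  5  5  5  5  5  5
 4  8  7  6  6  6  6  6  6
 3  9  8  7  6  7  7  7  7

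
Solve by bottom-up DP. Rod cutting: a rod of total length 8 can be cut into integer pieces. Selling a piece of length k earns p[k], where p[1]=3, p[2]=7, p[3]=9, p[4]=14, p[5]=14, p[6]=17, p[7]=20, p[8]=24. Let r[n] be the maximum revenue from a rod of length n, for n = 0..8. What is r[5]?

   n    0    1    2    3    4    5    6    7    8
r[n]    0    3    7   10   14   17   21   24   28

17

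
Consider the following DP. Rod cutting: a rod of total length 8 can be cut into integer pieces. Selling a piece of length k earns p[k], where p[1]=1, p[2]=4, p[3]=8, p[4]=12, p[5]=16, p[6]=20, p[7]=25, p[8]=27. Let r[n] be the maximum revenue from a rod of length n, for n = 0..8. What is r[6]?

   n    0    1    2    3    4    5    6    7    8
r[n]    0    1    4    8   12   16   20   25   27

20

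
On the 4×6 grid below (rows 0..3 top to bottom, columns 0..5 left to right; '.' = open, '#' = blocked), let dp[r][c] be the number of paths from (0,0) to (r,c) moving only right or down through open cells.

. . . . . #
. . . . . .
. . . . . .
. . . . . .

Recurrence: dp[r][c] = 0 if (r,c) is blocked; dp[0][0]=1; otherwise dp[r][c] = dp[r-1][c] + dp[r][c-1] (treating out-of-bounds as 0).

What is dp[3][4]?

r\c   0   1   2   3   4   5
  0   1   1   1   1   1   0
  1   1   2   3   4   5   5
  2   1   3   6  10  15  20
  3   1   4  10  20  35  55

35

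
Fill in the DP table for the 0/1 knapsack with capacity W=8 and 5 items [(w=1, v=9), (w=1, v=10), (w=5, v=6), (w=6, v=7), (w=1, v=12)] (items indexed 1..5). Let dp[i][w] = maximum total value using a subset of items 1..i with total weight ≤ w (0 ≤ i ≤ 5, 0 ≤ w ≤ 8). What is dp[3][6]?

i\w   0   1   2   3   4   5   6   7   8
  0   0   0   0   0   0   0   0   0   0
  1   0   9   9   9   9   9   9   9   9
  2   0  10  19  19  19  19  19  19  19
  3   0  10  19  19  19  19  19  25  25
  4   0  10  19  19  19  19  19  25  26
  5   0  12  22  31  31  31  31  31  37

19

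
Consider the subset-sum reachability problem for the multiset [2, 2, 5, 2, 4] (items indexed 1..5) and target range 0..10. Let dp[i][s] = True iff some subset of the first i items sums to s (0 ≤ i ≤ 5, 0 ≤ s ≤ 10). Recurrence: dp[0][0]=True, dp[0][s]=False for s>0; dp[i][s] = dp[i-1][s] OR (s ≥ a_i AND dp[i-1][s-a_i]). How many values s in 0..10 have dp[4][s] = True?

i\s   0   1   2   3   4   5   6   7   8   9  10
  0   T   F   F   F   F   F   F   F   F   F   F
  1   T   F   T   F   F   F   F   F   F   F   F
  2   T   F   T   F   T   F   F   F   F   F   F
  3   T   F   T   F   T   T   F   T   F   T   F
  4   T   F   T   F   T   T   T   T   F   T   F
  5   T   F   T   F   T   T   T   T   T   T   T

7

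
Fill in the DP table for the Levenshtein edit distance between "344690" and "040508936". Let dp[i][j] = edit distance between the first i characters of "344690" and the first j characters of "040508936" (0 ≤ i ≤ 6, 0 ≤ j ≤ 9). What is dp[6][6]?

   ''  0  4  0  5  0  8  9  3  6
''  0  1  2  3  4  5  6  7  8  9
 3  1  1  2  3  4  5  6  7  7  8
 4  2  2  1  2  3  4  5  6  7  8
 4  3  3  2  2  3  4  5  6  7  8
 6  4  4  3  3  3  4  5  6  7  7
 9  5  5  4  4  4  4  5  5  6  7
 0  6  5  5  4  5  4  5  6  6  7

5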